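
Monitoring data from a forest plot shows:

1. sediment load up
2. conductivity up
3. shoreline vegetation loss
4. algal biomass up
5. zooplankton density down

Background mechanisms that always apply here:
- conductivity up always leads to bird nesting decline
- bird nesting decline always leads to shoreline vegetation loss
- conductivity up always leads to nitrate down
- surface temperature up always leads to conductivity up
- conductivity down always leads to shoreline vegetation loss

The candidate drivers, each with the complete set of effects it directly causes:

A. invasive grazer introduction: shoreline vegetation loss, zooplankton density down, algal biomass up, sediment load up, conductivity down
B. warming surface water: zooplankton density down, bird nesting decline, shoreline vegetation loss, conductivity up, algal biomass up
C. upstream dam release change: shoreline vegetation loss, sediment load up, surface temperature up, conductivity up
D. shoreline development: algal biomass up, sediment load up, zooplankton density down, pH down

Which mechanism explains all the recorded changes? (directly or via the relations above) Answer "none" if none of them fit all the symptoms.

none

For each candidate, compare predicted effects to what was observed:
(A) invasive grazer introduction — sediment load up match; conductivity up miss; shoreline vegetation loss match; algal biomass up match; zooplankton density down match
(B) warming surface water — does not account for sediment load up
(C) upstream dam release change — sediment load up match; conductivity up match; shoreline vegetation loss match; algal biomass up miss; zooplankton density down miss
(D) shoreline development — does not account for conductivity up, shoreline vegetation loss
Every candidate fails on at least one observation.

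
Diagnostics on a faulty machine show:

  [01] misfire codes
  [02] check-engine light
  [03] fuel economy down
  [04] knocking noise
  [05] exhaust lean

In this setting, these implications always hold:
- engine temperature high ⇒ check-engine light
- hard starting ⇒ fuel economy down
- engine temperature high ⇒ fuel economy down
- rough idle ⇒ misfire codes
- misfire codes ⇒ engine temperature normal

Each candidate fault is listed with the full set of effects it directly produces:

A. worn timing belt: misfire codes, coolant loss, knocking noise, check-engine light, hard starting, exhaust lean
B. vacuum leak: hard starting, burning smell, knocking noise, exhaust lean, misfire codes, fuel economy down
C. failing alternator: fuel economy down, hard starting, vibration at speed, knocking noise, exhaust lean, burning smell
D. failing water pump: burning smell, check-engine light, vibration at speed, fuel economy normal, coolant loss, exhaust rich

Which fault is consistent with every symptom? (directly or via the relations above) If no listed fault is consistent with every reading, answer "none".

A

Per-candidate check:
(A) worn timing belt — misfire codes +; check-engine light +; fuel economy down + (via hard starting → fuel economy down); knocking noise +; exhaust lean +
(B) vacuum leak — does not account for check-engine light
(C) failing alternator — does not account for misfire codes, check-engine light
(D) failing water pump — fails on misfire codes, fuel economy down, knocking noise, exhaust lean (predicts fuel economy normal, not fuel economy down; predicts exhaust rich, not exhaust lean)
(A) alone accounts for all the evidence.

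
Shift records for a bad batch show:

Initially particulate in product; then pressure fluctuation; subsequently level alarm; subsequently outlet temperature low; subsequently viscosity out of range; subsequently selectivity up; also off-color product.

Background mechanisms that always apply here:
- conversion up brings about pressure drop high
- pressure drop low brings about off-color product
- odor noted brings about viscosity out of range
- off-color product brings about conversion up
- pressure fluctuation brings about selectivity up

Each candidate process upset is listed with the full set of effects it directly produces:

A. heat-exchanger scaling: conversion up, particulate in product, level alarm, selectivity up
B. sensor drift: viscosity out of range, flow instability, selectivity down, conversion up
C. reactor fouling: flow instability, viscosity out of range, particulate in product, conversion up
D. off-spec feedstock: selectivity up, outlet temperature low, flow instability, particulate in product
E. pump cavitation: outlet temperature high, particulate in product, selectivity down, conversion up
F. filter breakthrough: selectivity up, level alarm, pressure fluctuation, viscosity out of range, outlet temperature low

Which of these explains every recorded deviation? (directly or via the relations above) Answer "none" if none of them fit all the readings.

none

For each candidate, compare predicted effects to what was observed:
(A) heat-exchanger scaling — does not account for pressure fluctuation, outlet temperature low, viscosity out of range, off-color product
(B) sensor drift — fails on particulate in product, pressure fluctuation, level alarm, outlet temperature low, selectivity up, off-color product (predicts selectivity down, not selectivity up)
(C) reactor fouling — particulate in product yes; pressure fluctuation NO; level alarm NO; outlet temperature low NO; viscosity out of range yes; selectivity up NO; off-color product NO
(D) off-spec feedstock — does not account for pressure fluctuation, level alarm, viscosity out of range, off-color product
(E) pump cavitation — fails on pressure fluctuation, level alarm, outlet temperature low, viscosity out of range, selectivity up, off-color product (predicts outlet temperature high, not outlet temperature low; predicts selectivity down, not selectivity up)
(F) filter breakthrough — particulate in product NO; pressure fluctuation yes; level alarm yes; outlet temperature low yes; viscosity out of range yes; selectivity up yes; off-color product NO
Every candidate fails on at least one observation.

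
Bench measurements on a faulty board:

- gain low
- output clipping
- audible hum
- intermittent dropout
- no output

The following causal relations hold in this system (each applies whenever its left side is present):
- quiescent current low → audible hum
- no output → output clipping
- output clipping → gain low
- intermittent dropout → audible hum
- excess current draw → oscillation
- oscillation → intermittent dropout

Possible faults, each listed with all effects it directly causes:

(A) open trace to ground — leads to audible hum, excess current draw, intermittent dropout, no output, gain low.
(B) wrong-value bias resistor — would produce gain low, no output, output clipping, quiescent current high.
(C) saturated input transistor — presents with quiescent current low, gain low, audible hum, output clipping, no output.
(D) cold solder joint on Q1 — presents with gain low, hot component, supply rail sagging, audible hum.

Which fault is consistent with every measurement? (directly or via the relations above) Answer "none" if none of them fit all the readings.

A

Checking each candidate against the observations:
(A) open trace to ground — gain low ✓; output clipping ✓ (by no output → output clipping); audible hum ✓; intermittent dropout ✓; no output ✓
(B) wrong-value bias resistor — gain low ✓; output clipping ✓; audible hum ✗; intermittent dropout ✗; no output ✓
(C) saturated input transistor — does not account for intermittent dropout
(D) cold solder joint on Q1 — does not account for output clipping, intermittent dropout, no output
(A) is the only candidate with no mismatches.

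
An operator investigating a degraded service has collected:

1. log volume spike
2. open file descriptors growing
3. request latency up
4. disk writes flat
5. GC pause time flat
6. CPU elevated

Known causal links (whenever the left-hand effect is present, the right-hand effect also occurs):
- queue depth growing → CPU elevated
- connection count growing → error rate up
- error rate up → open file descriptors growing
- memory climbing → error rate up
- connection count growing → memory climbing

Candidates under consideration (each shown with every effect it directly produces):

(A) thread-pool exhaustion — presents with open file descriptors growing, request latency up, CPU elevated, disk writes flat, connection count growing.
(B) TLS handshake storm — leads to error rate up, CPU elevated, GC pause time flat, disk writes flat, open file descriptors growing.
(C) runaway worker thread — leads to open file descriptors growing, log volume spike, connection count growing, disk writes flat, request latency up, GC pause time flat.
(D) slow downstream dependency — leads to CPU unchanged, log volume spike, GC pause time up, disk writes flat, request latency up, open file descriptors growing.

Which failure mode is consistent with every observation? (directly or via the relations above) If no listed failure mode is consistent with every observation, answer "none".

For each candidate, compare predicted effects to what was observed:
(A) thread-pool exhaustion — does not account for log volume spike, GC pause time flat
(B) TLS handshake storm — does not account for log volume spike, request latency up
(C) runaway worker thread — does not account for CPU elevated
(D) slow downstream dependency — log volume spike match; open file descriptors growing match; request latency up match; disk writes flat match; GC pause time flat miss; CPU elevated miss
None of the listed candidates fits everything.

none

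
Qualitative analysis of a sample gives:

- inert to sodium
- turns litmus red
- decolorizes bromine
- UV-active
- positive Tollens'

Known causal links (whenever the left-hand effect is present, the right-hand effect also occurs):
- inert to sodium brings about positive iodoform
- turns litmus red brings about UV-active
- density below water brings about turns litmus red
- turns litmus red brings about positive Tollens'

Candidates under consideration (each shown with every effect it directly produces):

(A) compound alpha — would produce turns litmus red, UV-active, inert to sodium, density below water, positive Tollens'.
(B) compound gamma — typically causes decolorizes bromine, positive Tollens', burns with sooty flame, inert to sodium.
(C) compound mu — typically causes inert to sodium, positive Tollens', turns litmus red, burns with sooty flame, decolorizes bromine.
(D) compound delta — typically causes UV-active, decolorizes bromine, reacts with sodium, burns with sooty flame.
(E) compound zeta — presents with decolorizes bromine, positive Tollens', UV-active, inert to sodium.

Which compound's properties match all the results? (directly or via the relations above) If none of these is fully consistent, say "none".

Per-candidate check:
(A) compound alpha — does not account for decolorizes bromine
(B) compound gamma — inert to sodium +; turns litmus red -; decolorizes bromine +; UV-active -; positive Tollens' +
(C) compound mu — inert to sodium +; turns litmus red +; decolorizes bromine +; UV-active + (by turns litmus red → UV-active); positive Tollens' +
(D) compound delta — inert to sodium -; turns litmus red -; decolorizes bromine +; UV-active +; positive Tollens' -
(E) compound zeta — inert to sodium +; turns litmus red -; decolorizes bromine +; UV-active +; positive Tollens' +
Only (C) is consistent with every observation.

C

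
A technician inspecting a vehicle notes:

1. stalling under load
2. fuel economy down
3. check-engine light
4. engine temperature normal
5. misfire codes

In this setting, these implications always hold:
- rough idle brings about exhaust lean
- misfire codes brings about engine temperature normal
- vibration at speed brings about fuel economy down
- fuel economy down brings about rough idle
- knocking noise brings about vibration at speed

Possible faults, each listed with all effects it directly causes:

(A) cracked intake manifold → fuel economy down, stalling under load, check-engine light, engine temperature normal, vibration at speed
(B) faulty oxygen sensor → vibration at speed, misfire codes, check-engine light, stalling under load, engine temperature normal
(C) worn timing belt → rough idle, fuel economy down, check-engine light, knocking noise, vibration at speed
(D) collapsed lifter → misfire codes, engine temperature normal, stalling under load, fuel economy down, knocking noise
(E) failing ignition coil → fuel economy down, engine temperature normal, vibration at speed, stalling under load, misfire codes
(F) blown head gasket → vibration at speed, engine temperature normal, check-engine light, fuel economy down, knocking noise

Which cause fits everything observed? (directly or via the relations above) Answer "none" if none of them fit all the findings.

B

Testing each hypothesis:
(A) cracked intake manifold — stalling under load +; fuel economy down +; check-engine light +; engine temperature normal +; misfire codes -
(B) faulty oxygen sensor — stalling under load +; fuel economy down + (through vibration at speed → fuel economy down); check-engine light +; engine temperature normal +; misfire codes +
(C) worn timing belt — stalling under load -; fuel economy down +; check-engine light +; engine temperature normal -; misfire codes -
(D) collapsed lifter — stalling under load +; fuel economy down +; check-engine light -; engine temperature normal +; misfire codes +
(E) failing ignition coil — stalling under load +; fuel economy down +; check-engine light -; engine temperature normal +; misfire codes +
(F) blown head gasket — does not account for stalling under load, misfire codes
Only (B) is consistent with every observation.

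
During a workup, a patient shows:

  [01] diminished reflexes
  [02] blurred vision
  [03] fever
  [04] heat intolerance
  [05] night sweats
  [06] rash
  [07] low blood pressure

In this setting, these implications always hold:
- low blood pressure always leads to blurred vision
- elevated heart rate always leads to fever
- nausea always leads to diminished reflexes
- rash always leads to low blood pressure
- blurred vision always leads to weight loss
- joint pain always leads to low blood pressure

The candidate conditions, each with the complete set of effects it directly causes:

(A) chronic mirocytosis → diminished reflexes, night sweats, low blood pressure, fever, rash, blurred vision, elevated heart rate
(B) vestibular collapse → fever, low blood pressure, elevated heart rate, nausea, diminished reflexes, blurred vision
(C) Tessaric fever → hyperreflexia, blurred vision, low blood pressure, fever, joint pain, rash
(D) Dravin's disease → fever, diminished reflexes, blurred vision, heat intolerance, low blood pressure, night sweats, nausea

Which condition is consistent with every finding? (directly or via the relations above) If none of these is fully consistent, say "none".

none

For each candidate, compare predicted effects to what was observed:
(A) chronic mirocytosis — diminished reflexes +; blurred vision +; fever +; heat intolerance -; night sweats +; rash +; low blood pressure +
(B) vestibular collapse — does not account for heat intolerance, night sweats, rash
(C) Tessaric fever — diminished reflexes -; blurred vision +; fever +; heat intolerance -; night sweats -; rash +; low blood pressure +
(D) Dravin's disease — diminished reflexes +; blurred vision +; fever +; heat intolerance +; night sweats +; rash -; low blood pressure +
No candidate is consistent with all observations.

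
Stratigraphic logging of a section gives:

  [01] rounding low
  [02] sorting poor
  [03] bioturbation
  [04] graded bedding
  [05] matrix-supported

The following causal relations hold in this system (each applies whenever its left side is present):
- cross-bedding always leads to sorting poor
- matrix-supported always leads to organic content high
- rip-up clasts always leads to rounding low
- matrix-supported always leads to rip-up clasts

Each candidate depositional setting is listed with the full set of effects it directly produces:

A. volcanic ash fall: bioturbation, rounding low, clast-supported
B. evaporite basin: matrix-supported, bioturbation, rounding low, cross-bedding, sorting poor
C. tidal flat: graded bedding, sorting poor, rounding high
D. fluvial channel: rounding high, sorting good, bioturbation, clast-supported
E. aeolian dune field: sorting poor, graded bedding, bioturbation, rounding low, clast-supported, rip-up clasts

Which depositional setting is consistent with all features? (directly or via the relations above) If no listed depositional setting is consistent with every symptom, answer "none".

none

For each candidate, compare predicted effects to what was observed:
(A) volcanic ash fall — rounding low match; sorting poor miss; bioturbation match; graded bedding miss; matrix-supported miss
(B) evaporite basin — rounding low match; sorting poor match; bioturbation match; graded bedding miss; matrix-supported match
(C) tidal flat — rounding low miss; sorting poor match; bioturbation miss; graded bedding match; matrix-supported miss
(D) fluvial channel — rounding low miss; sorting poor miss; bioturbation match; graded bedding miss; matrix-supported miss
(E) aeolian dune field — rounding low match; sorting poor match; bioturbation match; graded bedding match; matrix-supported miss
Every candidate fails on at least one observation.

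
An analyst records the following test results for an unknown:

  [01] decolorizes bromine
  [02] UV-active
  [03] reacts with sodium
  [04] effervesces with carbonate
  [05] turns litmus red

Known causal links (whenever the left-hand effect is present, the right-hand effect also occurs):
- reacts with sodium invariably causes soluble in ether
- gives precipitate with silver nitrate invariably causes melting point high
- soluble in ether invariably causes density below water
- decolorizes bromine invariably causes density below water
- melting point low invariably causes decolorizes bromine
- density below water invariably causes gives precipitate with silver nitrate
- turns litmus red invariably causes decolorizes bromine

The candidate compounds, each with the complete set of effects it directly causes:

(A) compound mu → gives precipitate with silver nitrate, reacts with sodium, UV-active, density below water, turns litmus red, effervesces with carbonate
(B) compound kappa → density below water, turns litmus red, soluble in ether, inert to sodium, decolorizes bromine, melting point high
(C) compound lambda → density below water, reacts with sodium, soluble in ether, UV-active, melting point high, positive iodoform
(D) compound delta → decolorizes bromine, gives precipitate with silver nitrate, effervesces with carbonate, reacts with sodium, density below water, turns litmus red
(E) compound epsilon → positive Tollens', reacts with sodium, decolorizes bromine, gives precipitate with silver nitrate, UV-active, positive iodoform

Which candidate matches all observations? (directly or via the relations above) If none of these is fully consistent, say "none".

Testing each hypothesis:
(A) compound mu — accounts for every observation (decolorizes bromine via turns litmus red → decolorizes bromine)
(B) compound kappa — decolorizes bromine yes; UV-active NO; reacts with sodium NO; effervesces with carbonate NO; turns litmus red yes
(C) compound lambda — decolorizes bromine NO; UV-active yes; reacts with sodium yes; effervesces with carbonate NO; turns litmus red NO
(D) compound delta — decolorizes bromine yes; UV-active NO; reacts with sodium yes; effervesces with carbonate yes; turns litmus red yes
(E) compound epsilon — does not account for effervesces with carbonate, turns litmus red
(A) is the only candidate with no mismatches.

A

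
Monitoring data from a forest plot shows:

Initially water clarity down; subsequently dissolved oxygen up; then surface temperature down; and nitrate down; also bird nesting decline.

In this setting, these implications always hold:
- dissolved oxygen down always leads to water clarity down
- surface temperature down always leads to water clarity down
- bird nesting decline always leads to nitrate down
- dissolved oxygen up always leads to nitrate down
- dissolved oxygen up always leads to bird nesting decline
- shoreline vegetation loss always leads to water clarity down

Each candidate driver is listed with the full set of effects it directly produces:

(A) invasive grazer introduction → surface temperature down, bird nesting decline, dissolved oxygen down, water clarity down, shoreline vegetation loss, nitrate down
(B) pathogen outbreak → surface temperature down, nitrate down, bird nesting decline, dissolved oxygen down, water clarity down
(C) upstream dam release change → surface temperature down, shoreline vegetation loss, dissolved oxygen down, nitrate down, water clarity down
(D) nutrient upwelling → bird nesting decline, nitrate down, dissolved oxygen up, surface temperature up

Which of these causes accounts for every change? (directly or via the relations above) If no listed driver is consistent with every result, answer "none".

none

For each candidate, compare predicted effects to what was observed:
(A) invasive grazer introduction — fails on dissolved oxygen up (predicts dissolved oxygen down, not dissolved oxygen up)
(B) pathogen outbreak — fails on dissolved oxygen up (predicts dissolved oxygen down, not dissolved oxygen up)
(C) upstream dam release change — water clarity down +; dissolved oxygen up -; surface temperature down +; nitrate down +; bird nesting decline -
(D) nutrient upwelling — water clarity down -; dissolved oxygen up +; surface temperature down -; nitrate down +; bird nesting decline +
Every candidate fails on at least one observation.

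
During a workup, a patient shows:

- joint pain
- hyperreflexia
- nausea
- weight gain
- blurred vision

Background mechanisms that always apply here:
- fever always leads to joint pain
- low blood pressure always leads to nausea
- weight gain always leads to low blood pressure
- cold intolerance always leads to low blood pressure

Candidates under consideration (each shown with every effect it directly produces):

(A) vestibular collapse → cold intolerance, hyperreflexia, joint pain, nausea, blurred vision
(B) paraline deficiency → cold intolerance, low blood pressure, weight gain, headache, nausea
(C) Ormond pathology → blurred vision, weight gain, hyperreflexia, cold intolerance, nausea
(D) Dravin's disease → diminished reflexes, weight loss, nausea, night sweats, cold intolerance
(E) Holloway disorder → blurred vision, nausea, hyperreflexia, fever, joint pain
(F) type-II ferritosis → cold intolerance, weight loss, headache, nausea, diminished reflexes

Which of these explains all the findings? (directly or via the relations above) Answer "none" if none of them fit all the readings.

For each candidate, compare predicted effects to what was observed:
(A) vestibular collapse — does not account for weight gain
(B) paraline deficiency — does not account for joint pain, hyperreflexia, blurred vision
(C) Ormond pathology — does not account for joint pain
(D) Dravin's disease — fails on joint pain, hyperreflexia, weight gain, blurred vision (predicts diminished reflexes, not hyperreflexia; predicts weight loss, not weight gain)
(E) Holloway disorder — joint pain yes; hyperreflexia yes; nausea yes; weight gain NO; blurred vision yes
(F) type-II ferritosis — fails on joint pain, hyperreflexia, weight gain, blurred vision (predicts diminished reflexes, not hyperreflexia; predicts weight loss, not weight gain)
None of the listed candidates fits everything.

none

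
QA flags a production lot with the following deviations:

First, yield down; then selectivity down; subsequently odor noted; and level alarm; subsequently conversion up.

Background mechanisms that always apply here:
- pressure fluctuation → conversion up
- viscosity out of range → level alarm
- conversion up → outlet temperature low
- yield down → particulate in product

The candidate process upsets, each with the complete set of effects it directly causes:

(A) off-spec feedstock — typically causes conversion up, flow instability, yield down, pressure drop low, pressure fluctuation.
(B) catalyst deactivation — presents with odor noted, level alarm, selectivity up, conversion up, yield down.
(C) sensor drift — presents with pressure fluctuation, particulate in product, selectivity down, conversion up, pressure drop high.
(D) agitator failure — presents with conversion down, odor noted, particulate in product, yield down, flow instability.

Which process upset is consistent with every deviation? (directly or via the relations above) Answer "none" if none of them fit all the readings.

none

Testing each hypothesis:
(A) off-spec feedstock — yield down +; selectivity down -; odor noted -; level alarm -; conversion up +
(B) catalyst deactivation — fails on selectivity down (predicts selectivity up, not selectivity down)
(C) sensor drift — does not account for yield down, odor noted, level alarm
(D) agitator failure — yield down +; selectivity down -; odor noted +; level alarm -; conversion up -
None of the listed candidates fits everything.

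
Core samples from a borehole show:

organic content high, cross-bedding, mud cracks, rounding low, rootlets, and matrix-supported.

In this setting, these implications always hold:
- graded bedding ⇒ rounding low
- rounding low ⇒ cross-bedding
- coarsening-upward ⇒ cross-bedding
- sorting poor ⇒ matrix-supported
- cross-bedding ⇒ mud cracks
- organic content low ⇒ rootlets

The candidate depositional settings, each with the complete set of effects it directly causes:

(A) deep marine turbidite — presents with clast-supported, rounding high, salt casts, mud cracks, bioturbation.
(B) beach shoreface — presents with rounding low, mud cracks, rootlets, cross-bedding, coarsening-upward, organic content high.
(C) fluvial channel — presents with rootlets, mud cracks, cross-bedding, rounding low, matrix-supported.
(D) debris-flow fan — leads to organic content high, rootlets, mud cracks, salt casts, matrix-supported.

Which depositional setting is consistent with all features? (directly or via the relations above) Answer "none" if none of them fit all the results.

Testing each hypothesis:
(A) deep marine turbidite — organic content high NO; cross-bedding NO; mud cracks yes; rounding low NO; rootlets NO; matrix-supported NO
(B) beach shoreface — does not account for matrix-supported
(C) fluvial channel — organic content high NO; cross-bedding yes; mud cracks yes; rounding low yes; rootlets yes; matrix-supported yes
(D) debris-flow fan — organic content high yes; cross-bedding NO; mud cracks yes; rounding low NO; rootlets yes; matrix-supported yes
None of the listed candidates fits everything.

none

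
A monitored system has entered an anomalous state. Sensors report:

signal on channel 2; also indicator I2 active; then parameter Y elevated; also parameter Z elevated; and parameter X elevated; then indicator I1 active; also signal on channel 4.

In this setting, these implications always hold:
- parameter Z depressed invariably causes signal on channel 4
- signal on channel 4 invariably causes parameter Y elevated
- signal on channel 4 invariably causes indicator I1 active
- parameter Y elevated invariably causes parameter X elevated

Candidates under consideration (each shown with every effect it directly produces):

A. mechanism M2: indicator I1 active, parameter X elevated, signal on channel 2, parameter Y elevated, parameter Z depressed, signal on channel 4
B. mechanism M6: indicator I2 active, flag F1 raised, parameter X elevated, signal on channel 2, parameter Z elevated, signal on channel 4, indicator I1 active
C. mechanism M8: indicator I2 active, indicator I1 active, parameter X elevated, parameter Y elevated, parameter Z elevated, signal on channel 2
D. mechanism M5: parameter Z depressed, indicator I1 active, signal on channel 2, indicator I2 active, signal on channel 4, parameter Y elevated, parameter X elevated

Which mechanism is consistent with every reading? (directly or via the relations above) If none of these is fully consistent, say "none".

Per-candidate check:
(A) mechanism M2 — signal on channel 2 ✓; indicator I2 active ✗; parameter Y elevated ✓; parameter Z elevated ✗; parameter X elevated ✓; indicator I1 active ✓; signal on channel 4 ✓
(B) mechanism M6 — signal on channel 2 ✓; indicator I2 active ✓; parameter Y elevated ✓ (by signal on channel 4 → parameter Y elevated); parameter Z elevated ✓; parameter X elevated ✓; indicator I1 active ✓; signal on channel 4 ✓
(C) mechanism M8 — signal on channel 2 ✓; indicator I2 active ✓; parameter Y elevated ✓; parameter Z elevated ✓; parameter X elevated ✓; indicator I1 active ✓; signal on channel 4 ✗
(D) mechanism M5 — signal on channel 2 ✓; indicator I2 active ✓; parameter Y elevated ✓; parameter Z elevated ✗; parameter X elevated ✓; indicator I1 active ✓; signal on channel 4 ✓
Only (B) is consistent with every observation.

B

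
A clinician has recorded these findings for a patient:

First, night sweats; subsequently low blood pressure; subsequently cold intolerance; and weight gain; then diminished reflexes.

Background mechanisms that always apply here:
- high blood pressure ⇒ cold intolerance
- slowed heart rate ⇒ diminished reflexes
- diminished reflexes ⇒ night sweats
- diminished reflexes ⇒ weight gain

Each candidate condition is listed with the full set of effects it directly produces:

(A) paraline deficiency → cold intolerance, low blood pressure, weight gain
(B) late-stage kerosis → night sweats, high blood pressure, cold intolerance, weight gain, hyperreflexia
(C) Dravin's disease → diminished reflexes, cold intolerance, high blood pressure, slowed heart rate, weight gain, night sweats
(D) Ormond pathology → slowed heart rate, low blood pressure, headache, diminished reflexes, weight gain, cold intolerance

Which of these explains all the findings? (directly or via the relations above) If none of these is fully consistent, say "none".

D

Testing each hypothesis:
(A) paraline deficiency — night sweats NO; low blood pressure yes; cold intolerance yes; weight gain yes; diminished reflexes NO
(B) late-stage kerosis — night sweats yes; low blood pressure NO; cold intolerance yes; weight gain yes; diminished reflexes NO
(C) Dravin's disease — night sweats yes; low blood pressure NO; cold intolerance yes; weight gain yes; diminished reflexes yes
(D) Ormond pathology — night sweats yes (via diminished reflexes → night sweats); low blood pressure yes; cold intolerance yes; weight gain yes; diminished reflexes yes
(D) is the only candidate with no mismatches.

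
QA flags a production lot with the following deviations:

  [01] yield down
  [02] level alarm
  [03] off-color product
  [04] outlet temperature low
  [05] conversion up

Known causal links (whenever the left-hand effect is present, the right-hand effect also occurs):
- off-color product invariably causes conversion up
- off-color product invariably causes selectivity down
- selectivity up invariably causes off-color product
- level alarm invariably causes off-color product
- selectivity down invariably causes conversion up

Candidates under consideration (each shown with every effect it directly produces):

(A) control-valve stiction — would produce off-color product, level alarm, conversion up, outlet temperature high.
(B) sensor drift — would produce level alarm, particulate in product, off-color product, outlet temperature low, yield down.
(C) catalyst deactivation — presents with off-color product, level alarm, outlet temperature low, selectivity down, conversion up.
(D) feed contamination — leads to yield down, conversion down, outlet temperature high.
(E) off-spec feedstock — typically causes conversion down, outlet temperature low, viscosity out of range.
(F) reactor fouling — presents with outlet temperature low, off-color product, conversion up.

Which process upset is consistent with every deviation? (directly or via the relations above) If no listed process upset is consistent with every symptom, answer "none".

Testing each hypothesis:
(A) control-valve stiction — yield down -; level alarm +; off-color product +; outlet temperature low -; conversion up +
(B) sensor drift — yield down +; level alarm +; off-color product +; outlet temperature low +; conversion up + (via off-color product → conversion up)
(C) catalyst deactivation — yield down -; level alarm +; off-color product +; outlet temperature low +; conversion up +
(D) feed contamination — yield down +; level alarm -; off-color product -; outlet temperature low -; conversion up -
(E) off-spec feedstock — yield down -; level alarm -; off-color product -; outlet temperature low +; conversion up -
(F) reactor fouling — yield down -; level alarm -; off-color product +; outlet temperature low +; conversion up +
(B) is the only candidate with no mismatches.

B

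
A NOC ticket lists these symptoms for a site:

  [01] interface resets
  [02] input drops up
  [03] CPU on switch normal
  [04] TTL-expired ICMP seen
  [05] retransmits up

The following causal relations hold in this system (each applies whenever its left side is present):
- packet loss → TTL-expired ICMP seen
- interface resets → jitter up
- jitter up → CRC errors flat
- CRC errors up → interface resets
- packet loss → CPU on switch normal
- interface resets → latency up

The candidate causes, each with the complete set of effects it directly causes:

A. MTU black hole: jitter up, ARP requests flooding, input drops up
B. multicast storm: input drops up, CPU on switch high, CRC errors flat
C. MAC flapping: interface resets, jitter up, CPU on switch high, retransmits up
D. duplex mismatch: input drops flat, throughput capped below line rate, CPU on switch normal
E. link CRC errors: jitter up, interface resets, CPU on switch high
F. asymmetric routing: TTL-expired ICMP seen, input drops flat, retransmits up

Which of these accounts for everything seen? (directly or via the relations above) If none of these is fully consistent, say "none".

none

For each candidate, compare predicted effects to what was observed:
(A) MTU black hole — does not account for interface resets, CPU on switch normal, TTL-expired ICMP seen, retransmits up
(B) multicast storm — fails on interface resets, CPU on switch normal, TTL-expired ICMP seen, retransmits up (predicts CPU on switch high, not CPU on switch normal)
(C) MAC flapping — interface resets ✓; input drops up ✗; CPU on switch normal ✗; TTL-expired ICMP seen ✗; retransmits up ✓
(D) duplex mismatch — interface resets ✗; input drops up ✗; CPU on switch normal ✓; TTL-expired ICMP seen ✗; retransmits up ✗
(E) link CRC errors — interface resets ✓; input drops up ✗; CPU on switch normal ✗; TTL-expired ICMP seen ✗; retransmits up ✗
(F) asymmetric routing — interface resets ✗; input drops up ✗; CPU on switch normal ✗; TTL-expired ICMP seen ✓; retransmits up ✓
None of the listed candidates fits everything.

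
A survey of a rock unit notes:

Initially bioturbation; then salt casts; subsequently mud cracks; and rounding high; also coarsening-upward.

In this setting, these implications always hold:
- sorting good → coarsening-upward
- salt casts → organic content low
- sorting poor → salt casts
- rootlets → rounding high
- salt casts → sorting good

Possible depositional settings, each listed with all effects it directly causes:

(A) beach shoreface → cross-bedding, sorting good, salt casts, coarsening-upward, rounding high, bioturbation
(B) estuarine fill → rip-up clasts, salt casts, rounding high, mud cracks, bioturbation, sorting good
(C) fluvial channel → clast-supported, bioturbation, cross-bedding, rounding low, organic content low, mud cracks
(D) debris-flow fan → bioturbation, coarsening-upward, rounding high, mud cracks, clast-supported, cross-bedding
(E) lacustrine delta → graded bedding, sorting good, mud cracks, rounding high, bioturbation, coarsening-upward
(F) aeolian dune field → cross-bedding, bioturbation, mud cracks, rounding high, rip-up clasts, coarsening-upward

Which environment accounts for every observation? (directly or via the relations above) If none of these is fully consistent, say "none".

For each candidate, compare predicted effects to what was observed:
(A) beach shoreface — does not account for mud cracks
(B) estuarine fill — bioturbation match; salt casts match; mud cracks match; rounding high match; coarsening-upward match (via sorting good → coarsening-upward)
(C) fluvial channel — bioturbation match; salt casts miss; mud cracks match; rounding high miss; coarsening-upward miss
(D) debris-flow fan — bioturbation match; salt casts miss; mud cracks match; rounding high match; coarsening-upward match
(E) lacustrine delta — does not account for salt casts
(F) aeolian dune field — bioturbation match; salt casts miss; mud cracks match; rounding high match; coarsening-upward match
(B) alone accounts for all the evidence.

B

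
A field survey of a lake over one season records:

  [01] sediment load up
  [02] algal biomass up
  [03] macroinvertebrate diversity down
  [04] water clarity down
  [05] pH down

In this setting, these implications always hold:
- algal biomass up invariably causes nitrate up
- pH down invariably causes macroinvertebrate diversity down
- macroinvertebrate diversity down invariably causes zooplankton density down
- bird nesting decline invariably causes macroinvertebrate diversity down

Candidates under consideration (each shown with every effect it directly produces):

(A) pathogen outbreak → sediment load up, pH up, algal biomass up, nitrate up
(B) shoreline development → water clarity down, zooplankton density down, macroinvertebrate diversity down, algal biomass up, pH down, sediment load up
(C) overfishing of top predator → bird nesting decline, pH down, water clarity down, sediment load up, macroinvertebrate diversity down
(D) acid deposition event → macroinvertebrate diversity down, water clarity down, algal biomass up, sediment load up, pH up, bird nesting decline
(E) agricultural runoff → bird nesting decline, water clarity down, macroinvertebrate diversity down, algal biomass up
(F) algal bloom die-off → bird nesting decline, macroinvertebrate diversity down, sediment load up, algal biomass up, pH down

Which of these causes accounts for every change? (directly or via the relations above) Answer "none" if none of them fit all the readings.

B

For each candidate, compare predicted effects to what was observed:
(A) pathogen outbreak — fails on macroinvertebrate diversity down, water clarity down, pH down (predicts pH up, not pH down)
(B) shoreline development — sediment load up yes; algal biomass up yes; macroinvertebrate diversity down yes; water clarity down yes; pH down yes
(C) overfishing of top predator — sediment load up yes; algal biomass up NO; macroinvertebrate diversity down yes; water clarity down yes; pH down yes
(D) acid deposition event — fails on pH down (predicts pH up, not pH down)
(E) agricultural runoff — sediment load up NO; algal biomass up yes; macroinvertebrate diversity down yes; water clarity down yes; pH down NO
(F) algal bloom die-off — sediment load up yes; algal biomass up yes; macroinvertebrate diversity down yes; water clarity down NO; pH down yes
Only (B) is consistent with every observation.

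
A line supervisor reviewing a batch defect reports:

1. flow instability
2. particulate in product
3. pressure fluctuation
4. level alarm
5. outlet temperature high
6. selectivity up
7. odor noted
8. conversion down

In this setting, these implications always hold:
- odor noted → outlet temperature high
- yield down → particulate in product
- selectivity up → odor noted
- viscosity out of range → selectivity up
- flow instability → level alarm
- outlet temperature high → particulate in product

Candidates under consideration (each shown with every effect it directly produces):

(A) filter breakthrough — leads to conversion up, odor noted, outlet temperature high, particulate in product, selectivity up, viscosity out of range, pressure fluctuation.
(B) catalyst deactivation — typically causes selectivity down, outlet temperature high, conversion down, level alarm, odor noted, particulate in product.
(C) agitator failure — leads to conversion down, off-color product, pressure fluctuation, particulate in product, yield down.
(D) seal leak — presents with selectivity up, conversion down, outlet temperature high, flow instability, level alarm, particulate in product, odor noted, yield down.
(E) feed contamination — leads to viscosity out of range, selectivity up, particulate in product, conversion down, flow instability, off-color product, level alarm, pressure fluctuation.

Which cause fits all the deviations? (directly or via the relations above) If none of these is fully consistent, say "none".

Checking each candidate against the observations:
(A) filter breakthrough — flow instability ✗; particulate in product ✓; pressure fluctuation ✓; level alarm ✗; outlet temperature high ✓; selectivity up ✓; odor noted ✓; conversion down ✗
(B) catalyst deactivation — flow instability ✗; particulate in product ✓; pressure fluctuation ✗; level alarm ✓; outlet temperature high ✓; selectivity up ✗; odor noted ✓; conversion down ✓
(C) agitator failure — does not account for flow instability, level alarm, outlet temperature high, selectivity up, odor noted
(D) seal leak — does not account for pressure fluctuation
(E) feed contamination — accounts for every observation (outlet temperature high through selectivity up → odor noted → outlet temperature high)
(E) alone accounts for all the evidence.

E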